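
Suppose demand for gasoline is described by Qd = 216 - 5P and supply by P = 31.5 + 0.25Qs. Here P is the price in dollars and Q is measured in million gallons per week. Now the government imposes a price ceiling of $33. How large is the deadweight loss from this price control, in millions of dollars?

Rearranging supply gives Qs = 4P - 126. Without the control the market clears where 216 - 5P = 4P - 126, i.e. P* = 38 and Q* = 26.
Because the ceiling (33) lies below the market-clearing price, it is binding.
At P = 33: Qd = 216 - 5·33 = 51 and Qs = 4·33 - 126 = 6.
Quantity traded falls to 6. At Q = 6 the demand price is (216 - 6)/5 = 42 and the supply price is (126 + 6)/4 = 33.
Deadweight loss = ½ · (42 - 33) · (26 - 6) = ½ · 9 · 20 = 90.

90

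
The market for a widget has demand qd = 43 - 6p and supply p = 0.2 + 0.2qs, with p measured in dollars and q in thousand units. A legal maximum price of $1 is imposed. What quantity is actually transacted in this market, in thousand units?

4

Rearranging supply gives qs = 5p - 1. In a free market, 43 - 6p = 5p - 1 gives the equilibrium p* = 4, q* = 19.
The ceiling of 1 is below the equilibrium price 4, so it binds.
At p = 1: qd = 43 - 6·1 = 37 and qs = 5·1 - 1 = 4.
The quantity actually transacted is the short side, supply: 4.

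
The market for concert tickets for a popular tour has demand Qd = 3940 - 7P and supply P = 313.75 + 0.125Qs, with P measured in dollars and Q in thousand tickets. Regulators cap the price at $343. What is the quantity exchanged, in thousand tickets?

Rearranging supply gives Qs = 8P - 2510. In a free market, 3940 - 7P = 8P - 2510 gives the equilibrium P* = 430, Q* = 930.
Because the ceiling (343) lies below the market-clearing price, it is binding.
At P = 343: Qd = 3940 - 7·343 = 1539 and Qs = 8·343 - 2510 = 234.
The quantity actually transacted is the short side, supply: 234.

234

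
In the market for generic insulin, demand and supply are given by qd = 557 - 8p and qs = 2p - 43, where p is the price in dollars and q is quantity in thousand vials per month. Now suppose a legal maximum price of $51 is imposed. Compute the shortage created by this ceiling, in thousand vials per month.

90

Equilibrium: 557 - 8p = 2p - 43, so 600 = 10p and p* = 60, q* = 77.
Since 51 < 60, the ceiling is binding.
At p = 51: qd = 557 - 8·51 = 149 and qs = 2·51 - 43 = 59.
Shortage = qd - qs = 149 - 59 = 90.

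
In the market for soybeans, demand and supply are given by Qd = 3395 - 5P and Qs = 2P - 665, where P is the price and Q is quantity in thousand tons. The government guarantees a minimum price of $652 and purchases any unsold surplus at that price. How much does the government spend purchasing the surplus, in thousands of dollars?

Equilibrium: 3395 - 5P = 2P - 665, so 4060 = 7P and P* = 580, Q* = 495.
The floor of 652 is above the equilibrium price 580, so it binds.
At P = 652: Qd = 3395 - 5·652 = 135 and Qs = 2·652 - 665 = 639.
Surplus = Qs - Qd = 504.
Government expenditure = surplus × support price = 504 × 652 = 328608.

328608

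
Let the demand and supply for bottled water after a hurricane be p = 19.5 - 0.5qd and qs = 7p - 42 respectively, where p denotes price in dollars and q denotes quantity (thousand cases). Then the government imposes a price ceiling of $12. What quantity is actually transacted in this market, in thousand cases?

21

Rearranging demand gives qd = 39 - 2p. Equilibrium: 39 - 2p = 7p - 42, so 81 = 9p and p* = 9, q* = 21.
Since 12 is above p* = 9, the ceiling does not bind and the free-market outcome prevails.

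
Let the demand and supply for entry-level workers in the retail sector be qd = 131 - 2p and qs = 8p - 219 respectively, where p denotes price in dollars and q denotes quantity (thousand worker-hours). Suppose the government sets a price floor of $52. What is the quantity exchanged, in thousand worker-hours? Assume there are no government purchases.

Setting quantity demanded equal to quantity supplied, 131 - 2p = 8p - 219, gives p* = 35 and q* = 61.
The floor of 52 is above the equilibrium price 35, so it binds.
At p = 52: qd = 131 - 2·52 = 27 and qs = 8·52 - 219 = 197.
The quantity actually transacted is the short side, demand: 27.

27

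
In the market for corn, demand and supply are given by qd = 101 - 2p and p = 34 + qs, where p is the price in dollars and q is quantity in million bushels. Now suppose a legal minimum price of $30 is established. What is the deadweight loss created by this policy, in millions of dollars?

Rearranging supply gives qs = p - 34. In a free market, 101 - 2p = p - 34 gives the equilibrium p* = 45, q* = 11.
The floor of 30 is below the equilibrium price 45, so it is not binding; the market clears at p* = 45, q* = 11.
Since the control does not bind, no trades are prevented and deadweight loss is zero.

0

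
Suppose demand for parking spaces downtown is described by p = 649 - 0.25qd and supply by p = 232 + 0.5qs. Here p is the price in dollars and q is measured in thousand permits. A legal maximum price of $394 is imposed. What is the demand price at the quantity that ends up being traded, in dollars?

568

Rearranging demand gives qd = 2596 - 4p; rearranging supply gives qs = 2p - 464. Setting quantity demanded equal to quantity supplied, 2596 - 4p = 2p - 464, gives p* = 510 and q* = 556.
Because the ceiling (394) lies below the market-clearing price, it is binding.
At p = 394: qd = 2596 - 4·394 = 1020 and qs = 2·394 - 464 = 324.
Only 324 units reach the market. On the demand curve, the marginal buyer's willingness to pay at q = 324 is (2596 - 324)/4 = 568.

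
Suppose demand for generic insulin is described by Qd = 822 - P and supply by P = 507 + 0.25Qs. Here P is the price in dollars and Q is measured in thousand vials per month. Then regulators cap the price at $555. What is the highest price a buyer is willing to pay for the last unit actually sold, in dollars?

Rearranging supply gives Qs = 4P - 2028. Setting quantity demanded equal to quantity supplied, 822 - P = 4P - 2028, gives P* = 570 and Q* = 252.
Because the ceiling (555) lies below the market-clearing price, it is binding.
At P = 555: Qd = 822 - 555 = 267 and Qs = 4·555 - 2028 = 192.
Only 192 units reach the market. On the demand curve, the marginal buyer's willingness to pay at Q = 192 is (822 - 192) = 630.

630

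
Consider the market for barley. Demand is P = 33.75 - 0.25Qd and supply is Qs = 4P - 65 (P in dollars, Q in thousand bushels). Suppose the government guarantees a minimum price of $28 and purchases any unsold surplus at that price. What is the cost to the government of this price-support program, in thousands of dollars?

672

Rearranging demand gives Qd = 135 - 4P. Setting quantity demanded equal to quantity supplied, 135 - 4P = 4P - 65, gives P* = 25 and Q* = 35.
The floor of 28 is above the equilibrium price 25, so it binds.
At P = 28: Qd = 135 - 4·28 = 23 and Qs = 4·28 - 65 = 47.
Surplus = Qs - Qd = 24.
Government expenditure = surplus × support price = 24 × 28 = 672.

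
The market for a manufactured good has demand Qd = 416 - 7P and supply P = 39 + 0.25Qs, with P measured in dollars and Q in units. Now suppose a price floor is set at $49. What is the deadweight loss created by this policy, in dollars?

0

Rearranging supply gives Qs = 4P - 156. Equilibrium: 416 - 7P = 4P - 156, so 572 = 11P and P* = 52, Q* = 52.
Since 49 is below P* = 52, the floor does not bind and the free-market outcome prevails.
Since the control does not bind, no trades are prevented and deadweight loss is zero.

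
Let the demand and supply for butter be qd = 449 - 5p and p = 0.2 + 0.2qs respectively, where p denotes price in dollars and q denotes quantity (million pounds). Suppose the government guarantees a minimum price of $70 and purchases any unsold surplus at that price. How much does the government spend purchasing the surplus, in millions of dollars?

17500

Rearranging supply gives qs = 5p - 1. In a free market, 449 - 5p = 5p - 1 gives the equilibrium p* = 45, q* = 224.
The floor of 70 is above the equilibrium price 45, so it binds.
At p = 70: qd = 449 - 5·70 = 99 and qs = 5·70 - 1 = 349.
Surplus = qs - qd = 250.
Government expenditure = surplus × support price = 250 × 70 = 17500.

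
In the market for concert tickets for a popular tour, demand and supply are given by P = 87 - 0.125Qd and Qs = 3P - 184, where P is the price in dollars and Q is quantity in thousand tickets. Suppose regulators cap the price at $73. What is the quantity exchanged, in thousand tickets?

35

Rearranging demand gives Qd = 696 - 8P. Equilibrium: 696 - 8P = 3P - 184, so 880 = 11P and P* = 80, Q* = 56.
The ceiling of 73 is below the equilibrium price 80, so it binds.
At P = 73: Qd = 696 - 8·73 = 112 and Qs = 3·73 - 184 = 35.
The quantity actually transacted is the short side, supply: 35.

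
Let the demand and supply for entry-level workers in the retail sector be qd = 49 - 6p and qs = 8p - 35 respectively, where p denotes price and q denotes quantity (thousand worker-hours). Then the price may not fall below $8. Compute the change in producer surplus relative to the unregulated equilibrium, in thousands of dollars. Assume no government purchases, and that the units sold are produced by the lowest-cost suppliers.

-7

Setting quantity demanded equal to quantity supplied, 49 - 6p = 8p - 35, gives p* = 6 and q* = 13.
Because the floor (8) lies above the market-clearing price, it is binding.
At p = 8: qd = 49 - 6·8 = 1 and qs = 8·8 - 35 = 29.
Producer surplus without the control is ½ · (6 - 4.375) · 13 = 10.5625.
With the floor, 1 units are sold at 8. The supply price at q = 1 is 4.5, so PS = ½ · [(8 - 4.375) + (8 - 4.5)] · 1 = 3.5625.
Change in producer surplus = 3.5625 - 10.5625 = -7.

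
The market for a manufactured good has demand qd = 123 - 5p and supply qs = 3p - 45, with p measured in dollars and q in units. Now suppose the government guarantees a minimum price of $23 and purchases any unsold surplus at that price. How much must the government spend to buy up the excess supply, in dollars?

In a free market, 123 - 5p = 3p - 45 gives the equilibrium p* = 21, q* = 18.
Since 23 > 21, the floor is binding.
At p = 23: qd = 123 - 5·23 = 8 and qs = 3·23 - 45 = 24.
Surplus = qs - qd = 16.
Government expenditure = surplus × support price = 16 × 23 = 368.

368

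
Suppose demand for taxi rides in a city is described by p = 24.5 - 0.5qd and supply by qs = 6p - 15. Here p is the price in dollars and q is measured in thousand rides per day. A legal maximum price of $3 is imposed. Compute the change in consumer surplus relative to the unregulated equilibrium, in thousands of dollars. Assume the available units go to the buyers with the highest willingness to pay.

-210

Rearranging demand gives qd = 49 - 2p. In a free market, 49 - 2p = 6p - 15 gives the equilibrium p* = 8, q* = 33.
Since 3 < 8, the ceiling is binding.
At p = 3: qd = 49 - 2·3 = 43 and qs = 6·3 - 15 = 3.
Consumer surplus without the control is ½ · (24.5 - 8) · 33 = 272.25.
With the ceiling, 3 units are sold at 3 (assume they go to the highest-value buyers). The demand price at q = 3 is 23, so CS = ½ · [(24.5 - 3) + (23 - 3)] · 3 = 62.25.
Change in consumer surplus = 62.25 - 272.25 = -210.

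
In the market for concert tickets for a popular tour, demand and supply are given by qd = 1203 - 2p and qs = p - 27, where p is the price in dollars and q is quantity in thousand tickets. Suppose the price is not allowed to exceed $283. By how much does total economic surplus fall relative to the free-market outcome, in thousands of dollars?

12096.75

Equilibrium: 1203 - 2p = p - 27, so 1230 = 3p and p* = 410, q* = 383.
The ceiling of 283 is below the equilibrium price 410, so it binds.
At p = 283: qd = 1203 - 2·283 = 637 and qs = 283 - 27 = 256.
Quantity traded falls to 256. At q = 256 the demand price is (1203 - 256)/2 = 473.5 and the supply price is 27 + 256 = 283.
Deadweight loss = ½ · (473.5 - 283) · (383 - 256) = ½ · 190.5 · 127 = 12096.75.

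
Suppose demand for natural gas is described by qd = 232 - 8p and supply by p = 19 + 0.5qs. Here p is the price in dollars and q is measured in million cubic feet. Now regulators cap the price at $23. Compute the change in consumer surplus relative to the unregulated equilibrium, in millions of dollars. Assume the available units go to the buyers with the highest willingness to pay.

Rearranging supply gives qs = 2p - 38. Equilibrium: 232 - 8p = 2p - 38, so 270 = 10p and p* = 27, q* = 16.
Because the ceiling (23) lies below the market-clearing price, it is binding.
At p = 23: qd = 232 - 8·23 = 48 and qs = 2·23 - 38 = 8.
Consumer surplus without the control is ½ · (29 - 27) · 16 = 16.
With the ceiling, 8 units are sold at 23 (assume they go to the highest-value buyers). The demand price at q = 8 is 28, so CS = ½ · [(29 - 23) + (28 - 23)] · 8 = 44.
Change in consumer surplus = 44 - 16 = 28.

28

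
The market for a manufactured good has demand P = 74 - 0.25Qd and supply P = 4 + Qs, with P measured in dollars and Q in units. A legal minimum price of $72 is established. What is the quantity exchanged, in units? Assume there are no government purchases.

Rearranging demand gives Qd = 296 - 4P; rearranging supply gives Qs = P - 4. Without the control the market clears where 296 - 4P = P - 4, i.e. P* = 60 and Q* = 56.
Because the floor (72) lies above the market-clearing price, it is binding.
At P = 72: Qd = 296 - 4·72 = 8 and Qs = 72 - 4 = 68.
The quantity actually transacted is the short side, demand: 8.

8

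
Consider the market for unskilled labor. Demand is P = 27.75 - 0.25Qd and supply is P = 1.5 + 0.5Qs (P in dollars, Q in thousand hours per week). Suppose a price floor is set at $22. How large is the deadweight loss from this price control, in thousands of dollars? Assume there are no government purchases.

Rearranging demand gives Qd = 111 - 4P; rearranging supply gives Qs = 2P - 3. Setting quantity demanded equal to quantity supplied, 111 - 4P = 2P - 3, gives P* = 19 and Q* = 35.
The floor of 22 is above the equilibrium price 19, so it binds.
At P = 22: Qd = 111 - 4·22 = 23 and Qs = 2·22 - 3 = 41.
Quantity traded falls to 23. At Q = 23 the demand price is (111 - 23)/4 = 22 and the supply price is (3 + 23)/2 = 13.
Deadweight loss = ½ · (22 - 13) · (35 - 23) = ½ · 9 · 12 = 54.

54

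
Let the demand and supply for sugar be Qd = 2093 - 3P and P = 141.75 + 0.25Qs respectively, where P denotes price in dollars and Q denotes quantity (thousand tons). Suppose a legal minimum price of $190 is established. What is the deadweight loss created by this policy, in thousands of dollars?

Rearranging supply gives Qs = 4P - 567. Setting quantity demanded equal to quantity supplied, 2093 - 3P = 4P - 567, gives P* = 380 and Q* = 953.
The floor of 190 is below the equilibrium price 380, so it is not binding; the market clears at P* = 380, Q* = 953.
Since the control does not bind, no trades are prevented and deadweight loss is zero.

0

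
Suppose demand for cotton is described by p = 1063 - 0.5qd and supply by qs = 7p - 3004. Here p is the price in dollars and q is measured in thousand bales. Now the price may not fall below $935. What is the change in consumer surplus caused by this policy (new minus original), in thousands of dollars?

-226665

Rearranging demand gives qd = 2126 - 2p. Setting quantity demanded equal to quantity supplied, 2126 - 2p = 7p - 3004, gives p* = 570 and q* = 986.
Since 935 > 570, the floor is binding.
At p = 935: qd = 2126 - 2·935 = 256 and qs = 7·935 - 3004 = 3541.
Consumer surplus without the control is ½ · (1063 - 570) · 986 = 243049.
With the floor, consumers buy 256 units at 935, so CS = ½ · (1063 - 935) · 256 = 16384.
Change in consumer surplus = 16384 - 243049 = -226665.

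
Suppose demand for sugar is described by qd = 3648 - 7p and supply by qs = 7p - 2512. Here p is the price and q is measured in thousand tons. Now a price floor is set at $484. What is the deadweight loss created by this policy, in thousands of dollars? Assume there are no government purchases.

Setting quantity demanded equal to quantity supplied, 3648 - 7p = 7p - 2512, gives p* = 440 and q* = 568.
Since 484 > 440, the floor is binding.
At p = 484: qd = 3648 - 7·484 = 260 and qs = 7·484 - 2512 = 876.
Quantity traded falls to 260. At q = 260 the demand price is (3648 - 260)/7 = 484 and the supply price is (2512 + 260)/7 = 396.
Deadweight loss = ½ · (484 - 396) · (568 - 260) = ½ · 88 · 308 = 13552.

13552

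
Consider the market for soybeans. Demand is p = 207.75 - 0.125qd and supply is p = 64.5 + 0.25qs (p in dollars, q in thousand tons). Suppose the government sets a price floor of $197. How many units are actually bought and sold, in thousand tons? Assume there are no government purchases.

Rearranging demand gives qd = 1662 - 8p; rearranging supply gives qs = 4p - 258. In a free market, 1662 - 8p = 4p - 258 gives the equilibrium p* = 160, q* = 382.
The floor of 197 is above the equilibrium price 160, so it binds.
At p = 197: qd = 1662 - 8·197 = 86 and qs = 4·197 - 258 = 530.
The quantity actually transacted is the short side, demand: 86.

86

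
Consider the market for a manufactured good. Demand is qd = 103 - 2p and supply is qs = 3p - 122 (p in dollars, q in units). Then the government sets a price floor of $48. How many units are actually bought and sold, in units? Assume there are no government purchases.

7

In a free market, 103 - 2p = 3p - 122 gives the equilibrium p* = 45, q* = 13.
Since 48 > 45, the floor is binding.
At p = 48: qd = 103 - 2·48 = 7 and qs = 3·48 - 122 = 22.
The quantity actually transacted is the short side, demand: 7.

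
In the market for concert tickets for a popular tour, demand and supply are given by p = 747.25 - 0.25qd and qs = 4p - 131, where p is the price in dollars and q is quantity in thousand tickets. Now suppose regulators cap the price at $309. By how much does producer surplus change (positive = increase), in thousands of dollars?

Rearranging demand gives qd = 2989 - 4p. In a free market, 2989 - 4p = 4p - 131 gives the equilibrium p* = 390, q* = 1429.
Since 309 < 390, the ceiling is binding.
At p = 309: qd = 2989 - 4·309 = 1753 and qs = 4·309 - 131 = 1105.
Producer surplus without the control is ½ · (390 - 32.75) · 1429 = 255255.125.
With the ceiling, producers sell 1105 units at 309, so PS = ½ · (309 - 32.75) · 1105 = 152628.125.
Change in producer surplus = 152628.125 - 255255.125 = -102627.

-102627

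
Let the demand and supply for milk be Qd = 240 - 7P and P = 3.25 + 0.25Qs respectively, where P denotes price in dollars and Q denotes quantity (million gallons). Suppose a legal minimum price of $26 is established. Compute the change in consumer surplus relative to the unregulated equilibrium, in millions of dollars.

-205.5

Rearranging supply gives Qs = 4P - 13. Without the control the market clears where 240 - 7P = 4P - 13, i.e. P* = 23 and Q* = 79.
Since 26 > 23, the floor is binding.
At P = 26: Qd = 240 - 7·26 = 58 and Qs = 4·26 - 13 = 91.
Consumer surplus without the control is ½ · (240/7 - 23) · 79 = 6241/14.
With the floor, consumers buy 58 units at 26, so CS = ½ · (240/7 - 26) · 58 = 1682/7.
Change in consumer surplus = 1682/7 - 6241/14 = -205.5.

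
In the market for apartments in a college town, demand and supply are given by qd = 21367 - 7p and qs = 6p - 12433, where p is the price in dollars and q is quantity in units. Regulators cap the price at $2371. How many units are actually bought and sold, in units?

Equilibrium: 21367 - 7p = 6p - 12433, so 33800 = 13p and p* = 2600, q* = 3167.
Since 2371 < 2600, the ceiling is binding.
At p = 2371: qd = 21367 - 7·2371 = 4770 and qs = 6·2371 - 12433 = 1793.
The quantity actually transacted is the short side, supply: 1793.

1793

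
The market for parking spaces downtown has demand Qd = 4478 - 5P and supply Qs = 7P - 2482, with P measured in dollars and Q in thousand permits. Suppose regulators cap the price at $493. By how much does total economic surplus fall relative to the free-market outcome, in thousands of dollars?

Without the control the market clears where 4478 - 5P = 7P - 2482, i.e. P* = 580 and Q* = 1578.
Since 493 < 580, the ceiling is binding.
At P = 493: Qd = 4478 - 5·493 = 2013 and Qs = 7·493 - 2482 = 969.
Quantity traded falls to 969. At Q = 969 the demand price is (4478 - 969)/5 = 701.8 and the supply price is (2482 + 969)/7 = 493.
Deadweight loss = ½ · (701.8 - 493) · (1578 - 969) = ½ · 208.8 · 609 = 63579.6.

63579.6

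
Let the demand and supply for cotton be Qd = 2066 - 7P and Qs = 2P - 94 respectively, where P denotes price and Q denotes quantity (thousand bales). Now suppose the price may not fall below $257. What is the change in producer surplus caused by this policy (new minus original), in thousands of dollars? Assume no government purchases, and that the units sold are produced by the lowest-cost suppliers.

Setting quantity demanded equal to quantity supplied, 2066 - 7P = 2P - 94, gives P* = 240 and Q* = 386.
Since 257 > 240, the floor is binding.
At P = 257: Qd = 2066 - 7·257 = 267 and Qs = 2·257 - 94 = 420.
Producer surplus without the control is ½ · (240 - 47) · 386 = 37249.
With the floor, 267 units are sold at 257. The supply price at Q = 267 is 180.5, so PS = ½ · [(257 - 47) + (257 - 180.5)] · 267 = 38247.75.
Change in producer surplus = 38247.75 - 37249 = 998.75.

998.75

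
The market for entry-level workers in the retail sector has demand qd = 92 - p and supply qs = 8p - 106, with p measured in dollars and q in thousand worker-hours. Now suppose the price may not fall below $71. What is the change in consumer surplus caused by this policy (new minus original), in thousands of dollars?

Without the control the market clears where 92 - p = 8p - 106, i.e. p* = 22 and q* = 70.
The floor of 71 is above the equilibrium price 22, so it binds.
At p = 71: qd = 92 - 71 = 21 and qs = 8·71 - 106 = 462.
Consumer surplus without the control is ½ · (92 - 22) · 70 = 2450.
With the floor, consumers buy 21 units at 71, so CS = ½ · (92 - 71) · 21 = 220.5.
Change in consumer surplus = 220.5 - 2450 = -2229.5.

-2229.5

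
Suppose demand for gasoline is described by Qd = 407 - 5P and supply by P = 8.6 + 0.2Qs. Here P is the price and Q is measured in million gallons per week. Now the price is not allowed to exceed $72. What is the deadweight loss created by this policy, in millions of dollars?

0

Rearranging supply gives Qs = 5P - 43. Without the control the market clears where 407 - 5P = 5P - 43, i.e. P* = 45 and Q* = 182.
The ceiling of 72 is above the equilibrium price 45, so it is not binding; the market clears at P* = 45, Q* = 182.
Since the control does not bind, no trades are prevented and deadweight loss is zero.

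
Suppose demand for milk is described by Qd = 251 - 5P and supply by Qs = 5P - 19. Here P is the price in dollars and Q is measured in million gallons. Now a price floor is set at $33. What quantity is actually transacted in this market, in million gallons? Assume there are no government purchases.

Equilibrium: 251 - 5P = 5P - 19, so 270 = 10P and P* = 27, Q* = 116.
Because the floor (33) lies above the market-clearing price, it is binding.
At P = 33: Qd = 251 - 5·33 = 86 and Qs = 5·33 - 19 = 146.
The quantity actually transacted is the short side, demand: 86.

86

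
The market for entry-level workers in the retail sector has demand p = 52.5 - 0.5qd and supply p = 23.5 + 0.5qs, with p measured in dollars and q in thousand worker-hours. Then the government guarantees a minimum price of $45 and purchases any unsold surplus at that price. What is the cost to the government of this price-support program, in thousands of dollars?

1260

Rearranging demand gives qd = 105 - 2p; rearranging supply gives qs = 2p - 47. Setting quantity demanded equal to quantity supplied, 105 - 2p = 2p - 47, gives p* = 38 and q* = 29.
Because the floor (45) lies above the market-clearing price, it is binding.
At p = 45: qd = 105 - 2·45 = 15 and qs = 2·45 - 47 = 43.
Surplus = qs - qd = 28.
Government expenditure = surplus × support price = 28 × 45 = 1260.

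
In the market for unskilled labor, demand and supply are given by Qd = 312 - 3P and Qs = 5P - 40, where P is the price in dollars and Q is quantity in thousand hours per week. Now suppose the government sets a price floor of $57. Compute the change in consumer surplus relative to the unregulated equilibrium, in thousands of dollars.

-2086.5

Without the control the market clears where 312 - 3P = 5P - 40, i.e. P* = 44 and Q* = 180.
Since 57 > 44, the floor is binding.
At P = 57: Qd = 312 - 3·57 = 141 and Qs = 5·57 - 40 = 245.
Consumer surplus without the control is ½ · (104 - 44) · 180 = 5400.
With the floor, consumers buy 141 units at 57, so CS = ½ · (104 - 57) · 141 = 3313.5.
Change in consumer surplus = 3313.5 - 5400 = -2086.5.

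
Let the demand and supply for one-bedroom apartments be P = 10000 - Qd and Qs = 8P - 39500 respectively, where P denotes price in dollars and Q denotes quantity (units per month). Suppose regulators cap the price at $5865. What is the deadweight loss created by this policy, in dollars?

0

Rearranging demand gives Qd = 10000 - P. Setting quantity demanded equal to quantity supplied, 10000 - P = 8P - 39500, gives P* = 5500 and Q* = 4500.
The ceiling of 5865 is above the equilibrium price 5500, so it is not binding; the market clears at P* = 5500, Q* = 4500.
Since the control does not bind, no trades are prevented and deadweight loss is zero.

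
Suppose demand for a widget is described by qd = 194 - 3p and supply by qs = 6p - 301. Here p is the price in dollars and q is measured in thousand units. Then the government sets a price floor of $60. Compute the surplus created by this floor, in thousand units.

45

Setting quantity demanded equal to quantity supplied, 194 - 3p = 6p - 301, gives p* = 55 and q* = 29.
The floor of 60 is above the equilibrium price 55, so it binds.
At p = 60: qd = 194 - 3·60 = 14 and qs = 6·60 - 301 = 59.
Surplus = qs - qd = 59 - 14 = 45.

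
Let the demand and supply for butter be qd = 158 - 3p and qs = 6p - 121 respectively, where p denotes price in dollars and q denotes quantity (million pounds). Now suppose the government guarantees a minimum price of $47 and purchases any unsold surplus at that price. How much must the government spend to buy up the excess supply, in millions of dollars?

6768

In a free market, 158 - 3p = 6p - 121 gives the equilibrium p* = 31, q* = 65.
The floor of 47 is above the equilibrium price 31, so it binds.
At p = 47: qd = 158 - 3·47 = 17 and qs = 6·47 - 121 = 161.
Surplus = qs - qd = 144.
Government expenditure = surplus × support price = 144 × 47 = 6768.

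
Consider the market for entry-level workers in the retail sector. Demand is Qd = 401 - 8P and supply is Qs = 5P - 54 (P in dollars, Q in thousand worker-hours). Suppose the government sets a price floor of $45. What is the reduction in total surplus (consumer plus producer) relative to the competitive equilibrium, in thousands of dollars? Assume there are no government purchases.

Setting quantity demanded equal to quantity supplied, 401 - 8P = 5P - 54, gives P* = 35 and Q* = 121.
Because the floor (45) lies above the market-clearing price, it is binding.
At P = 45: Qd = 401 - 8·45 = 41 and Qs = 5·45 - 54 = 171.
Quantity traded falls to 41. At Q = 41 the demand price is (401 - 41)/8 = 45 and the supply price is (54 + 41)/5 = 19.
Deadweight loss = ½ · (45 - 19) · (121 - 41) = ½ · 26 · 80 = 1040.

1040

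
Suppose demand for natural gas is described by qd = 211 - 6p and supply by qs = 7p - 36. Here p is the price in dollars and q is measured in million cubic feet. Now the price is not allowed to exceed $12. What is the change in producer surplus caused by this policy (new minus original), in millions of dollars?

Without the control the market clears where 211 - 6p = 7p - 36, i.e. p* = 19 and q* = 97.
Since 12 < 19, the ceiling is binding.
At p = 12: qd = 211 - 6·12 = 139 and qs = 7·12 - 36 = 48.
Producer surplus without the control is ½ · (19 - 36/7) · 97 = 9409/14.
With the ceiling, producers sell 48 units at 12, so PS = ½ · (12 - 36/7) · 48 = 1152/7.
Change in producer surplus = 1152/7 - 9409/14 = -507.5.

-507.5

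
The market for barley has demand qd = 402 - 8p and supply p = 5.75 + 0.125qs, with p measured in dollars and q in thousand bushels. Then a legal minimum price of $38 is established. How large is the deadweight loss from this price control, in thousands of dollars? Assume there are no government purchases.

800

Rearranging supply gives qs = 8p - 46. In a free market, 402 - 8p = 8p - 46 gives the equilibrium p* = 28, q* = 178.
Because the floor (38) lies above the market-clearing price, it is binding.
At p = 38: qd = 402 - 8·38 = 98 and qs = 8·38 - 46 = 258.
Quantity traded falls to 98. At q = 98 the demand price is (402 - 98)/8 = 38 and the supply price is (46 + 98)/8 = 18.
Deadweight loss = ½ · (38 - 18) · (178 - 98) = ½ · 20 · 80 = 800.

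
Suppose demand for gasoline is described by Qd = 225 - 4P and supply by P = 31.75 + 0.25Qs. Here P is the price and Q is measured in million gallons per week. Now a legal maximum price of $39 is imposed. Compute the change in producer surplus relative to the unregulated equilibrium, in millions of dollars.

Rearranging supply gives Qs = 4P - 127. In a free market, 225 - 4P = 4P - 127 gives the equilibrium P* = 44, Q* = 49.
The ceiling of 39 is below the equilibrium price 44, so it binds.
At P = 39: Qd = 225 - 4·39 = 69 and Qs = 4·39 - 127 = 29.
Producer surplus without the control is ½ · (44 - 31.75) · 49 = 300.125.
With the ceiling, producers sell 29 units at 39, so PS = ½ · (39 - 31.75) · 29 = 105.125.
Change in producer surplus = 105.125 - 300.125 = -195.

-195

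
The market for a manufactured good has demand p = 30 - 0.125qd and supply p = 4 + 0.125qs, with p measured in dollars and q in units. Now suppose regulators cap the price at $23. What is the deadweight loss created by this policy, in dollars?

0

Rearranging demand gives qd = 240 - 8p; rearranging supply gives qs = 8p - 32. Without the control the market clears where 240 - 8p = 8p - 32, i.e. p* = 17 and q* = 104.
Since 23 is above p* = 17, the ceiling does not bind and the free-market outcome prevails.
Since the control does not bind, no trades are prevented and deadweight loss is zero.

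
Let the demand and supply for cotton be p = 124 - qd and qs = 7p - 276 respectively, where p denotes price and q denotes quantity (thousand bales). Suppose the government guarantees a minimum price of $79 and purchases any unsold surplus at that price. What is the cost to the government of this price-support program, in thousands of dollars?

Rearranging demand gives qd = 124 - p. Without the control the market clears where 124 - p = 7p - 276, i.e. p* = 50 and q* = 74.
The floor of 79 is above the equilibrium price 50, so it binds.
At p = 79: qd = 124 - 79 = 45 and qs = 7·79 - 276 = 277.
Surplus = qs - qd = 232.
Government expenditure = surplus × support price = 232 × 79 = 18328.

18328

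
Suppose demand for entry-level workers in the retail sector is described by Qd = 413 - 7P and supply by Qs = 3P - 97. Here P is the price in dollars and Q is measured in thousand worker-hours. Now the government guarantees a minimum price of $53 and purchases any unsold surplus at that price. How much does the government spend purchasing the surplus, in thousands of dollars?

1060

Without the control the market clears where 413 - 7P = 3P - 97, i.e. P* = 51 and Q* = 56.
Since 53 > 51, the floor is binding.
At P = 53: Qd = 413 - 7·53 = 42 and Qs = 3·53 - 97 = 62.
Surplus = Qs - Qd = 20.
Government expenditure = surplus × support price = 20 × 53 = 1060.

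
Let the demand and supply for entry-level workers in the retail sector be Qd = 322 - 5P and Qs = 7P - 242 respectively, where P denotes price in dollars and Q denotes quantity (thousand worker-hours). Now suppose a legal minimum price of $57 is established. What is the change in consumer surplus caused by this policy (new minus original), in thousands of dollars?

-620

In a free market, 322 - 5P = 7P - 242 gives the equilibrium P* = 47, Q* = 87.
The floor of 57 is above the equilibrium price 47, so it binds.
At P = 57: Qd = 322 - 5·57 = 37 and Qs = 7·57 - 242 = 157.
Consumer surplus without the control is ½ · (64.4 - 47) · 87 = 756.9.
With the floor, consumers buy 37 units at 57, so CS = ½ · (64.4 - 57) · 37 = 136.9.
Change in consumer surplus = 136.9 - 756.9 = -620.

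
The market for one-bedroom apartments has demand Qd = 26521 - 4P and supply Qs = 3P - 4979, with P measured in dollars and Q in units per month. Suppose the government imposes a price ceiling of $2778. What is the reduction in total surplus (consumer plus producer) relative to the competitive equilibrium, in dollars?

Without the control the market clears where 26521 - 4P = 3P - 4979, i.e. P* = 4500 and Q* = 8521.
Since 2778 < 4500, the ceiling is binding.
At P = 2778: Qd = 26521 - 4·2778 = 15409 and Qs = 3·2778 - 4979 = 3355.
Quantity traded falls to 3355. At Q = 3355 the demand price is (26521 - 3355)/4 = 5791.5 and the supply price is (4979 + 3355)/3 = 2778.
Deadweight loss = ½ · (5791.5 - 2778) · (8521 - 3355) = ½ · 3013.5 · 5166 = 7783870.5.

7783870.5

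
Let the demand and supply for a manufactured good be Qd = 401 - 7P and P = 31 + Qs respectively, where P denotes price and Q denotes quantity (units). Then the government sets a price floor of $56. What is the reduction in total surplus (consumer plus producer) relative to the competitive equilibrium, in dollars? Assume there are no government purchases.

112

Rearranging supply gives Qs = P - 31. Without the control the market clears where 401 - 7P = P - 31, i.e. P* = 54 and Q* = 23.
Because the floor (56) lies above the market-clearing price, it is binding.
At P = 56: Qd = 401 - 7·56 = 9 and Qs = 56 - 31 = 25.
Quantity traded falls to 9. At Q = 9 the demand price is (401 - 9)/7 = 56 and the supply price is 31 + 9 = 40.
Deadweight loss = ½ · (56 - 40) · (23 - 9) = ½ · 16 · 14 = 112.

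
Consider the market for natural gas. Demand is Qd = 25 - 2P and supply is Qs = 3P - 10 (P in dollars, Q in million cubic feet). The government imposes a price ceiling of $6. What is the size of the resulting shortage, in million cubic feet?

5

Equilibrium: 25 - 2P = 3P - 10, so 35 = 5P and P* = 7, Q* = 11.
Since 6 < 7, the ceiling is binding.
At P = 6: Qd = 25 - 2·6 = 13 and Qs = 3·6 - 10 = 8.
Shortage = Qd - Qs = 13 - 8 = 5.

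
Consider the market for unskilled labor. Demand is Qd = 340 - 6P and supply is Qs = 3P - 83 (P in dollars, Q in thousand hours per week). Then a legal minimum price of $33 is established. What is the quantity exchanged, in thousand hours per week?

Setting quantity demanded equal to quantity supplied, 340 - 6P = 3P - 83, gives P* = 47 and Q* = 58.
The floor of 33 is below the equilibrium price 47, so it is not binding; the market clears at P* = 47, Q* = 58.

58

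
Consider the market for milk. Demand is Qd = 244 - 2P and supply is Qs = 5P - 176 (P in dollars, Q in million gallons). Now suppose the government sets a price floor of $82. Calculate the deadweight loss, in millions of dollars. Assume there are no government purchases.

Setting quantity demanded equal to quantity supplied, 244 - 2P = 5P - 176, gives P* = 60 and Q* = 124.
Since 82 > 60, the floor is binding.
At P = 82: Qd = 244 - 2·82 = 80 and Qs = 5·82 - 176 = 234.
Quantity traded falls to 80. At Q = 80 the demand price is (244 - 80)/2 = 82 and the supply price is (176 + 80)/5 = 51.2.
Deadweight loss = ½ · (82 - 51.2) · (124 - 80) = ½ · 30.8 · 44 = 677.6.

677.6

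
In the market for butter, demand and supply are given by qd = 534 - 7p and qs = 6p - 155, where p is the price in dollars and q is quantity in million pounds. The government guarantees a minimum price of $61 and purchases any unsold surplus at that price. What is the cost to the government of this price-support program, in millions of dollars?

6344

Without the control the market clears where 534 - 7p = 6p - 155, i.e. p* = 53 and q* = 163.
Since 61 > 53, the floor is binding.
At p = 61: qd = 534 - 7·61 = 107 and qs = 6·61 - 155 = 211.
Surplus = qs - qd = 104.
Government expenditure = surplus × support price = 104 × 61 = 6344.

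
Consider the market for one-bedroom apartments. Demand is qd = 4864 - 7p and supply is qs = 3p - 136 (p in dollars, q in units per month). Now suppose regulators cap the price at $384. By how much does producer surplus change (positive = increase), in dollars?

-138040

In a free market, 4864 - 7p = 3p - 136 gives the equilibrium p* = 500, q* = 1364.
Because the ceiling (384) lies below the market-clearing price, it is binding.
At p = 384: qd = 4864 - 7·384 = 2176 and qs = 3·384 - 136 = 1016.
Producer surplus without the control is ½ · (500 - 136/3) · 1364 = 930248/3.
With the ceiling, producers sell 1016 units at 384, so PS = ½ · (384 - 136/3) · 1016 = 516128/3.
Change in producer surplus = 516128/3 - 930248/3 = -138040.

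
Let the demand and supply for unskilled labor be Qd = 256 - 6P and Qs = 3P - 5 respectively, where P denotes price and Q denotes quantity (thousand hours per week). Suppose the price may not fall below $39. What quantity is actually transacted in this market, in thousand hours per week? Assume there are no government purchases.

22

Without the control the market clears where 256 - 6P = 3P - 5, i.e. P* = 29 and Q* = 82.
Because the floor (39) lies above the market-clearing price, it is binding.
At P = 39: Qd = 256 - 6·39 = 22 and Qs = 3·39 - 5 = 112.
The quantity actually transacted is the short side, demand: 22.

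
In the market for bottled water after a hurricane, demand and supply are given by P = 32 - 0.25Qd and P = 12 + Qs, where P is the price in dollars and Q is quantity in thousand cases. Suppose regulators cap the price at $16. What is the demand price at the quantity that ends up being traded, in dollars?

31

Rearranging demand gives Qd = 128 - 4P; rearranging supply gives Qs = P - 12. Setting quantity demanded equal to quantity supplied, 128 - 4P = P - 12, gives P* = 28 and Q* = 16.
Since 16 < 28, the ceiling is binding.
At P = 16: Qd = 128 - 4·16 = 64 and Qs = 16 - 12 = 4.
Only 4 units reach the market. On the demand curve, the marginal buyer's willingness to pay at Q = 4 is (128 - 4)/4 = 31.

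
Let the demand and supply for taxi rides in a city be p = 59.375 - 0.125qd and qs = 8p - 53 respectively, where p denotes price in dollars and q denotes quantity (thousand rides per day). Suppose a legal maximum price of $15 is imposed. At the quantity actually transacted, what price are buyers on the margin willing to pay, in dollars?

Rearranging demand gives qd = 475 - 8p. Setting quantity demanded equal to quantity supplied, 475 - 8p = 8p - 53, gives p* = 33 and q* = 211.
Since 15 < 33, the ceiling is binding.
At p = 15: qd = 475 - 8·15 = 355 and qs = 8·15 - 53 = 67.
Only 67 units reach the market. On the demand curve, the marginal buyer's willingness to pay at q = 67 is (475 - 67)/8 = 51.

51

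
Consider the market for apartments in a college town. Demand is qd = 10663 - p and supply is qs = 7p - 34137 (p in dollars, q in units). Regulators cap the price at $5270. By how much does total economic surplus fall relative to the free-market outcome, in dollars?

Setting quantity demanded equal to quantity supplied, 10663 - p = 7p - 34137, gives p* = 5600 and q* = 5063.
The ceiling of 5270 is below the equilibrium price 5600, so it binds.
At p = 5270: qd = 10663 - 5270 = 5393 and qs = 7·5270 - 34137 = 2753.
Quantity traded falls to 2753. At q = 2753 the demand price is 10663 - 2753 = 7910 and the supply price is (34137 + 2753)/7 = 5270.
Deadweight loss = ½ · (7910 - 5270) · (5063 - 2753) = ½ · 2640 · 2310 = 3049200.

3049200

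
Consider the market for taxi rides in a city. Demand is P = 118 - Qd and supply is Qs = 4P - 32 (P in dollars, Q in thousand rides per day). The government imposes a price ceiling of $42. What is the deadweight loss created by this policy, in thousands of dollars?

Rearranging demand gives Qd = 118 - P. Equilibrium: 118 - P = 4P - 32, so 150 = 5P and P* = 30, Q* = 88.
Since 42 is above P* = 30, the ceiling does not bind and the free-market outcome prevails.
Since the control does not bind, no trades are prevented and deadweight loss is zero.

0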